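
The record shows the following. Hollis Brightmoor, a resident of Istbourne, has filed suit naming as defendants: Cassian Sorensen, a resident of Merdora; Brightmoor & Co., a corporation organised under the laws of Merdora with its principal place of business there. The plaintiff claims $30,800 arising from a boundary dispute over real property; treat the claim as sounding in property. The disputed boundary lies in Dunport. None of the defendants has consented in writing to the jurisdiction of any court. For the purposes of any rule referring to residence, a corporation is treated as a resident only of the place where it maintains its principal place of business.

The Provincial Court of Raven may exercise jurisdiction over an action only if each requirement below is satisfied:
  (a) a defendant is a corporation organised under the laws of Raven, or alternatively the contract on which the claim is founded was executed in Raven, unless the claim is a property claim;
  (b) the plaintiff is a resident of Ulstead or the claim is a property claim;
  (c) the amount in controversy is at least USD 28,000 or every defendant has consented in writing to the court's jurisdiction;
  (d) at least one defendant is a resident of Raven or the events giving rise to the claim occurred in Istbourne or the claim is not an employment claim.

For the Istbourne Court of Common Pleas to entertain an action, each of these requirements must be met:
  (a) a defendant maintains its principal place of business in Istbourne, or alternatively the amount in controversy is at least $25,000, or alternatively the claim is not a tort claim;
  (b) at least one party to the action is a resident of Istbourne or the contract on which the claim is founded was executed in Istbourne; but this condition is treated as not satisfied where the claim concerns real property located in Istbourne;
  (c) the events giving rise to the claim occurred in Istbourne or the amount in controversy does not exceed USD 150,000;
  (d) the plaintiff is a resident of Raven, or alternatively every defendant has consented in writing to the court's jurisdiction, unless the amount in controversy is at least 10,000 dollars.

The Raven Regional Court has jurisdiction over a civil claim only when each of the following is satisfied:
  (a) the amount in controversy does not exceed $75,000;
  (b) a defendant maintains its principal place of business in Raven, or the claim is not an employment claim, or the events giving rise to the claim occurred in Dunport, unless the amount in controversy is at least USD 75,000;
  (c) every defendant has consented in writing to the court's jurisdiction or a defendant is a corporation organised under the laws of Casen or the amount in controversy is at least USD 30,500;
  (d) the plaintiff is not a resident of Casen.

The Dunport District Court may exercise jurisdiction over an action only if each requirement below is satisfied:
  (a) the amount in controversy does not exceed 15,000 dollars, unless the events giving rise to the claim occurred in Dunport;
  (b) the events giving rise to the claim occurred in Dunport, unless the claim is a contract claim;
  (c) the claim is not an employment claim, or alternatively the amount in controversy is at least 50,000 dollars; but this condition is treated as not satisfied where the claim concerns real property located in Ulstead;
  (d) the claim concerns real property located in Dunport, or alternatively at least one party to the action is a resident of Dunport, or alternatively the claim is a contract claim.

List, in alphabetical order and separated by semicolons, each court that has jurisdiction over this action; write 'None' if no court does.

the Dunport District Court; the Istbourne Court of Common Pleas; the Provincial Court of Raven; the Raven Regional Court

The Provincial Court of Raven:
  (a) The corporate defendant(s) are organised in Merdora, not Raven; no contract (and hence no place of execution) is alleged — every alternative fails. However, the claim is a property claim, so the 'unless' proviso supplies this condition. Met.
  (b) The claim is a property claim — that alternative is enough. Met.
  (c) The amount in controversy is $30,800, which meets the USD 28,000 floor, so one alternative holds. Satisfied.
  (d) The claim is a property claim, not an employment claim — that alternative is enough. Met.
  → All conditions met; jurisdiction exists.
The Istbourne Court of Common Pleas:
  (a) The amount in controversy is $30,800, which meets the $25,000 floor — that alternative is enough. Condition met.
  (b) Hollis Brightmoor resides in Istbourne, which satisfies one of the alternatives. And the carve-out is inapplicable — the property lies in Dunport, not Istbourne. Met.
  (c) The amount in controversy is USD 30,800, within the USD 150,000 ceiling, so one alternative holds. Condition met.
  (d) The plaintiff resides in Istbourne, not Raven; no such written consent has been filed — no alternative holds. The proviso rescues it, though: the amount in controversy is USD 30,800, which meets the USD 10,000 floor. Condition met.
  → All conditions met; jurisdiction exists.
The Raven Regional Court:
  (a) The amount in controversy is $30,800, within the USD 75,000 ceiling. Met.
  (b) The claim is a property claim, not an employment claim — that alternative is enough. Satisfied.
  (c) The amount in controversy is USD 30,800, which meets the $30,500 floor, so one alternative holds. Met.
  (d) The plaintiff resides in Istbourne, which is not Casen. Condition met.
  → Every requirement is satisfied — jurisdiction.
The Dunport District Court:
  (a) The amount in controversy is 30,800 dollars, above the 15,000 dollars ceiling. The proviso rescues it, though: the operative events occurred in Dunport. Condition met.
  (b) The operative events occurred in Dunport. Met.
  (c) The claim is a property claim, not an employment claim, so one alternative holds. The exception is not triggered, since the property lies in Dunport, not Ulstead. Satisfied.
  (d) The property lies in Dunport — that alternative is enough. Met.
  → The court has jurisdiction.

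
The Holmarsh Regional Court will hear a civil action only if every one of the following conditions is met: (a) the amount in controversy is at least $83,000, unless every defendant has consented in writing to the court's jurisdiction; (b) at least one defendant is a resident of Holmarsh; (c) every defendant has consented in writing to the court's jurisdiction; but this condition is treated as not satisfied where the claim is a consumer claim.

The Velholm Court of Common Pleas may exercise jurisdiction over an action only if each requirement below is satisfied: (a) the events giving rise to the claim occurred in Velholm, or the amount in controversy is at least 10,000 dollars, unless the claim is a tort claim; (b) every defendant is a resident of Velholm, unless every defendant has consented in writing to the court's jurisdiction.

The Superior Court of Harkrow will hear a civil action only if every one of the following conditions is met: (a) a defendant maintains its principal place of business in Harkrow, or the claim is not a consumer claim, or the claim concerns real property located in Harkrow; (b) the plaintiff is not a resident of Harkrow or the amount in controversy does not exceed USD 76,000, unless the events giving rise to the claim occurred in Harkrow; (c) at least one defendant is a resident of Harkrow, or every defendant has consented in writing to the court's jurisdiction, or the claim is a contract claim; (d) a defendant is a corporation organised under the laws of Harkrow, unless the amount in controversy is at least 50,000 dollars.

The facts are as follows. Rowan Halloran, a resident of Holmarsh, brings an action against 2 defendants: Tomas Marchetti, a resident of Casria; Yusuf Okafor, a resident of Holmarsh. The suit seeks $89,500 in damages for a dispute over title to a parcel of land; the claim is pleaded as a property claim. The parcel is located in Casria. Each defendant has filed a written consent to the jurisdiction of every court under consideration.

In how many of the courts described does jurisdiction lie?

3

The Holmarsh Regional Court:
  (a) The amount in controversy is 89,500 dollars, which meets the $83,000 floor. Met.
  (b) Yusuf Okafor resides in Holmarsh. Met.
  (c) Every defendant has filed written consent. The exception is not triggered, since the claim is a property claim, not a consumer claim. Condition met.
  → Jurisdiction lies.
The Velholm Court of Common Pleas:
  (a) The amount in controversy is USD 89,500, which meets the 10,000 dollars floor, so this disjunct is met. Met.
  (b) The defendants reside as follows — Tomas Marchetti in Casria, Yusuf Okafor in Holmarsh — not all in Velholm. The proviso rescues it, though: every defendant has filed written consent. Condition met.
  → All conditions met; jurisdiction exists.
The Superior Court of Harkrow:
  (a) The claim is a property claim, not a consumer claim — that alternative is enough. Condition met.
  (b) The plaintiff resides in Holmarsh, which is not Harkrow — that alternative is enough. Satisfied.
  (c) Every defendant has filed written consent, so this disjunct is met. Condition met.
  (d) No defendant is a corporation. The proviso rescues it, though: the amount in controversy is $89,500, which meets the $50,000 floor. Met.
  → All conditions met; jurisdiction exists.
Courts with jurisdiction: the Holmarsh Regional Court, the Velholm Court of Common Pleas, the Superior Court of Harkrow — 3 in total.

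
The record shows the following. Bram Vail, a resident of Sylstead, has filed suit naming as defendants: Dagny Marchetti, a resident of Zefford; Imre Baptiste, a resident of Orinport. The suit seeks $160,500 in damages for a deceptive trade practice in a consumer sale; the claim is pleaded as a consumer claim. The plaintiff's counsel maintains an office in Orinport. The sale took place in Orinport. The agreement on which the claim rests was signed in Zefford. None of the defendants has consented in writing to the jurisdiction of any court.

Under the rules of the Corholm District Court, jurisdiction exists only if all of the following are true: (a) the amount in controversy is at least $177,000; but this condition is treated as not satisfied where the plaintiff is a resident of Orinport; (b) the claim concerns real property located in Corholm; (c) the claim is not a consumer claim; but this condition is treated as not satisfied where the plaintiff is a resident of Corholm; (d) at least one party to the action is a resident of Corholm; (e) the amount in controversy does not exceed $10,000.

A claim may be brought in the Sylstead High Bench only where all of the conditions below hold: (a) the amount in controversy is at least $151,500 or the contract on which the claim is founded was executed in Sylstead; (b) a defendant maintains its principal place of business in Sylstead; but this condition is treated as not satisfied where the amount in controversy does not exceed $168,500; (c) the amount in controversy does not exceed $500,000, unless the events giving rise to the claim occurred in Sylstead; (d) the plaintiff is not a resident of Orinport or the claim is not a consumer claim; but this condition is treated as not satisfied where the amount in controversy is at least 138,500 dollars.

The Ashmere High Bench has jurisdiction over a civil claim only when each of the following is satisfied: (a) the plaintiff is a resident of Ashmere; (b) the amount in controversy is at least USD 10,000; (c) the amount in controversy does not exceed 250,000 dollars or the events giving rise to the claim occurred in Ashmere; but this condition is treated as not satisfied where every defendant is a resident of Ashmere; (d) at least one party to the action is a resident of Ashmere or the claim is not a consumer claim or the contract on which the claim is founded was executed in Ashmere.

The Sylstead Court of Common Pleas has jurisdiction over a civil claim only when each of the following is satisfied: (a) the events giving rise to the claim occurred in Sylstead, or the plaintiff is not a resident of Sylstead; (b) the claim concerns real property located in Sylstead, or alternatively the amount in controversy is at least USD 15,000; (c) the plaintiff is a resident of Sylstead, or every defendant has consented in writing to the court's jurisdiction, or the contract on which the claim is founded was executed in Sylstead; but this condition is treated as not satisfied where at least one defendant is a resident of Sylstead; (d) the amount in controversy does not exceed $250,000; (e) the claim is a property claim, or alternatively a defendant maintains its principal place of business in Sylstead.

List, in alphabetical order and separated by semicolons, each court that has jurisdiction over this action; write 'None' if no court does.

The Corholm District Court:
  (a) The amount in controversy is 160,500 dollars, below the USD 177,000 floor. Not satisfied.
  (b) The claim does not concern real property. Fails.
  (c) The claim is a consumer claim. Condition not met.
  (d) No party resides in Corholm. Fails.
  (e) The amount in controversy is USD 160,500, above the 10,000 dollars ceiling. Fails.
  → At least one condition fails; no jurisdiction.
The Sylstead High Bench:
  (a) The amount in controversy is $160,500, which meets the 151,500 dollars floor, so one alternative holds. Satisfied.
  (b) No defendant is a corporation. Condition not met.
  (c) The amount in controversy is $160,500, within the $500,000 ceiling. Met.
  (d) The plaintiff resides in Sylstead, which is not Orinport, so this disjunct is met. But the carve-out bites: the amount in controversy is $160,500, which meets the USD 138,500 floor. Condition not met.
  → Not every requirement is met — no jurisdiction.
The Ashmere High Bench:
  (a) The plaintiff resides in Sylstead, not Ashmere. Fails.
  (b) The amount in controversy is 160,500 dollars, which meets the USD 10,000 floor. Condition met.
  (c) The amount in controversy is $160,500, within the $250,000 ceiling, so this disjunct is met. The exception is not triggered, since the defendants reside as follows — Dagny Marchetti in Zefford, Imre Baptiste in Orinport — not all in Ashmere. Satisfied.
  (d) No party resides in Ashmere; the claim is a consumer claim; the contract was executed in Zefford, not Ashmere — every alternative fails. Not satisfied.
  → No jurisdiction.
The Sylstead Court of Common Pleas:
  (a) The operative events occurred in Orinport, not Sylstead; the plaintiff resides in Sylstead — no alternative holds. Not satisfied.
  (b) The amount in controversy is $160,500, which meets the $15,000 floor, which satisfies one of the alternatives. Satisfied.
  (c) The plaintiff resides in Sylstead, so one alternative holds. And the carve-out is inapplicable — no defendant resides in Sylstead (they reside in Zefford, Orinport). Satisfied.
  (d) The amount in controversy is USD 160,500, within the 250,000 dollars ceiling. Met.
  (e) The claim is a consumer claim, not a property claim; no defendant is a corporation — none of the alternatives is met. Not satisfied.
  → At least one condition fails; no jurisdiction.

None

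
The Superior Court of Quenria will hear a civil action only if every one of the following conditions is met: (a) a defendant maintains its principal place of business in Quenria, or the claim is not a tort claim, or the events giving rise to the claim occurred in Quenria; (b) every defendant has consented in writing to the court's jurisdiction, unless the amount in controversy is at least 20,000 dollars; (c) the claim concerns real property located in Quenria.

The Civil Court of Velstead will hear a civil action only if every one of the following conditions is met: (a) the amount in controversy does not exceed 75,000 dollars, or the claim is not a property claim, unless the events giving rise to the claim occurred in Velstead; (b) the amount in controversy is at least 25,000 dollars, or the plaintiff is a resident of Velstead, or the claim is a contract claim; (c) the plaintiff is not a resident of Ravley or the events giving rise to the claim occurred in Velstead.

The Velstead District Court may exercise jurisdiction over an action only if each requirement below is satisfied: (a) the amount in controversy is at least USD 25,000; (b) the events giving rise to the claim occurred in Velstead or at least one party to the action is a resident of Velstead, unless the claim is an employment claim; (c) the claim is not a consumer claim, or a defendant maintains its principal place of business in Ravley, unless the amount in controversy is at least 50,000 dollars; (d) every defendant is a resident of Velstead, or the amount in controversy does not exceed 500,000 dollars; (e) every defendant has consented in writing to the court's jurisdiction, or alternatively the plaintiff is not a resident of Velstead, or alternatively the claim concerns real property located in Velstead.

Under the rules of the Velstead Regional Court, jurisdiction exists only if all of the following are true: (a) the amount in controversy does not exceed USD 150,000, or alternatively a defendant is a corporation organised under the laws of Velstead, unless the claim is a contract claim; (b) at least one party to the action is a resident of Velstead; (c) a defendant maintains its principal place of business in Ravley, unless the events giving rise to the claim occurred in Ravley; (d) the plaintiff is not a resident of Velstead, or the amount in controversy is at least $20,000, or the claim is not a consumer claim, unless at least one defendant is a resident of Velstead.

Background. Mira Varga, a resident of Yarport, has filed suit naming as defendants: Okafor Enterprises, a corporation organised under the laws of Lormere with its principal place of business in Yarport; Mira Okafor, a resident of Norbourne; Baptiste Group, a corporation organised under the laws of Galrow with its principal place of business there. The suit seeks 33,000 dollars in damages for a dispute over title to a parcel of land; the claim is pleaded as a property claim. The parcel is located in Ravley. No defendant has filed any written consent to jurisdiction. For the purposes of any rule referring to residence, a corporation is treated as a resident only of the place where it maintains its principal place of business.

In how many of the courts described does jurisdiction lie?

1

The Superior Court of Quenria:
  (a) The claim is a property claim, not a tort claim — that alternative is enough. Satisfied.
  (b) No such written consent has been filed. The proviso rescues it, though: the amount in controversy is USD 33,000, which meets the $20,000 floor. Condition met.
  (c) The property lies in Ravley, not Quenria. Not satisfied.
  → No jurisdiction.
The Civil Court of Velstead:
  (a) The amount in controversy is $33,000, within the 75,000 dollars ceiling, so one alternative holds. Condition met.
  (b) The amount in controversy is $33,000, which meets the USD 25,000 floor, which satisfies one of the alternatives. Satisfied.
  (c) The plaintiff resides in Yarport, which is not Ravley, so one alternative holds. Condition met.
  → All conditions met; jurisdiction exists.
The Velstead District Court:
  (a) The amount in controversy is $33,000, which meets the USD 25,000 floor. Condition met.
  (b) The operative events occurred in Ravley, not Velstead; no party resides in Velstead — every alternative fails. And the claim is a property claim, not an employment claim, so the proviso does not save it. Fails.
  (c) The claim is a property claim, not a consumer claim, so this disjunct is met. Satisfied.
  (d) The amount in controversy is $33,000, within the 500,000 dollars ceiling, so this disjunct is met. Condition met.
  (e) The plaintiff resides in Yarport, which is not Velstead — that alternative is enough. Satisfied.
  → At least one condition fails; no jurisdiction.
The Velstead Regional Court:
  (a) The amount in controversy is $33,000, within the 150,000 dollars ceiling — that alternative is enough. Satisfied.
  (b) No party resides in Velstead. Not met.
  (c) The corporate defendant(s) have their principal place of business in Galrow, Yarport, not Ravley. The proviso rescues it, though: the operative events occurred in Ravley. Condition met.
  (d) The plaintiff resides in Yarport, which is not Velstead, so this disjunct is met. Satisfied.
  → The court lacks jurisdiction.
Courts with jurisdiction: the Civil Court of Velstead — 1 in total.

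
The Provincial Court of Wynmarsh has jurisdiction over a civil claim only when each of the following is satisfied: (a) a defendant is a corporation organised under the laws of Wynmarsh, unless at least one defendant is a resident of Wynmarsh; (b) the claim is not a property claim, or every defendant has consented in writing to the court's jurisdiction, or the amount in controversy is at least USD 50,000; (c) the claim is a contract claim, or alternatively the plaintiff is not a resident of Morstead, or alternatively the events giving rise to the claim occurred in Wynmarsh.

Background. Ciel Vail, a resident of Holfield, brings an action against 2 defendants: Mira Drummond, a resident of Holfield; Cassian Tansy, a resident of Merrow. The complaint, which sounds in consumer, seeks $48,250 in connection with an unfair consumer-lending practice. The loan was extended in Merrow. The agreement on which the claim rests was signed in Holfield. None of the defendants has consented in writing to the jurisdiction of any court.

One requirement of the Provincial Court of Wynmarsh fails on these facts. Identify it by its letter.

(a)

The Provincial Court of Wynmarsh:
  (a) No defendant is a corporation. And no defendant resides in Wynmarsh (they reside in Holfield, Merrow), so the proviso does not save it. Condition not met.
  (b) The claim is a consumer claim, not a property claim — that alternative is enough. Met.
  (c) The plaintiff resides in Holfield, which is not Morstead, so this disjunct is met. Satisfied.
Only condition (a) fails.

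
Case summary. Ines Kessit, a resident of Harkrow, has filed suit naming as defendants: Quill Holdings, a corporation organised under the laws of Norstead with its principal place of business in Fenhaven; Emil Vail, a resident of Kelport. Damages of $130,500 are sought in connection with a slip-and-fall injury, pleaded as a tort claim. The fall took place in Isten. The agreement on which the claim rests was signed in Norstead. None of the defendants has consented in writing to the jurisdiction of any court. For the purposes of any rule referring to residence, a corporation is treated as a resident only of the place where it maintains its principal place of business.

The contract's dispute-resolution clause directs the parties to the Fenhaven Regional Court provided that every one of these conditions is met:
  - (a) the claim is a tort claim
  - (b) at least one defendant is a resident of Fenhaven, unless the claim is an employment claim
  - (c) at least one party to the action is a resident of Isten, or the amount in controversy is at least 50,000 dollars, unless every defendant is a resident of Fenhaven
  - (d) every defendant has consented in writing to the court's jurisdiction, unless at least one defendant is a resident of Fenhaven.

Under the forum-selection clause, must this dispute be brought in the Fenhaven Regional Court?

The Fenhaven Regional Court:
  (a) The claim is a tort claim. Satisfied.
  (b) Quill Holdings resides in Fenhaven. Condition met.
  (c) The amount in controversy is 130,500 dollars, which meets the $50,000 floor, which satisfies one of the alternatives. Condition met.
  (d) No such written consent has been filed. But Quill Holdings resides in Fenhaven, and the 'unless' clause therefore excuses the requirement. Met.
  → Forum clause is triggered.

Yes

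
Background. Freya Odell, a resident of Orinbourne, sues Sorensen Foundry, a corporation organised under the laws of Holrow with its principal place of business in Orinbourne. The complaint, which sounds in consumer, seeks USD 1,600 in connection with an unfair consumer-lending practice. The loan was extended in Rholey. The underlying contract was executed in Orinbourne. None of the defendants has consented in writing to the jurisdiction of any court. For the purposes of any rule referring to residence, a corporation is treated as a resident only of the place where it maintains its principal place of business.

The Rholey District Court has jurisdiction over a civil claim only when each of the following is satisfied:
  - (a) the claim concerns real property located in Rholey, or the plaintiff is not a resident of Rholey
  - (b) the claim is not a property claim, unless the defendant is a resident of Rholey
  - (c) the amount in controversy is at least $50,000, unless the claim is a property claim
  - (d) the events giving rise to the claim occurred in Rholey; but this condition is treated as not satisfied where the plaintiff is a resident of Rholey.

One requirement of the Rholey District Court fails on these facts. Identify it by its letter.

(c)

The Rholey District Court:
  (a) The plaintiff resides in Orinbourne, which is not Rholey — that alternative is enough. Condition met.
  (b) The claim is a consumer claim, not a property claim. Satisfied.
  (c) The amount in controversy is USD 1,600, below the $50,000 floor. Nor does the 'unless' clause help: the claim is a consumer claim, not a property claim. Not met.
  (d) The operative events occurred in Rholey. The exception is not triggered, since the plaintiff resides in Orinbourne, not Rholey. Met.
Only condition (c) fails.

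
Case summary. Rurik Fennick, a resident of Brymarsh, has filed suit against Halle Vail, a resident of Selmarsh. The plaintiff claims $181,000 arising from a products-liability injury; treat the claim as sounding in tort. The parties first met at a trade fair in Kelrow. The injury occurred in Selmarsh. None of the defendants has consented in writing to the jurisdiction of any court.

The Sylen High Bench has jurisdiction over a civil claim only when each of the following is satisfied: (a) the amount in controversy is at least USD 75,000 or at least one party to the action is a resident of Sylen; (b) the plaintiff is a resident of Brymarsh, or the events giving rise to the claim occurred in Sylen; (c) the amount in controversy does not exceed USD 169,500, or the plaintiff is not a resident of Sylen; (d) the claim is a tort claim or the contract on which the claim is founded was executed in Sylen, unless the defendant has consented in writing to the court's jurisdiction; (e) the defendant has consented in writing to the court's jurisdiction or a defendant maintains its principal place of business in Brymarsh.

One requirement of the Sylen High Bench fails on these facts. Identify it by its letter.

The Sylen High Bench:
  (a) The amount in controversy is USD 181,000, which meets the 75,000 dollars floor, so this disjunct is met. Met.
  (b) The plaintiff resides in Brymarsh, which satisfies one of the alternatives. Condition met.
  (c) The plaintiff resides in Brymarsh, which is not Sylen, so one alternative holds. Satisfied.
  (d) The claim is a tort claim, which satisfies one of the alternatives. Condition met.
  (e) No such written consent has been filed; no defendant is a corporation — none of the alternatives is met. Not met.
Only condition (e) fails.

(e)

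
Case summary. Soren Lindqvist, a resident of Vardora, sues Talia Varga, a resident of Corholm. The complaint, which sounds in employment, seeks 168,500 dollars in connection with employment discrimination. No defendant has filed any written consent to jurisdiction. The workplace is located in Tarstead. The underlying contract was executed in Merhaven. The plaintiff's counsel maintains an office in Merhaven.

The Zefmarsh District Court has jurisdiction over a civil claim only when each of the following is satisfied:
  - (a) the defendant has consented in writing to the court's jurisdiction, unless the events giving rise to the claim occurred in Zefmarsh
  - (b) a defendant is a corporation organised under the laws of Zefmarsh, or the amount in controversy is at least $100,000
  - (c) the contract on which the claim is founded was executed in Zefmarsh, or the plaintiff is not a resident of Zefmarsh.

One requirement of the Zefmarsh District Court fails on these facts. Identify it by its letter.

(a)

The Zefmarsh District Court:
  (a) No such written consent has been filed. And the operative events occurred in Tarstead, not Zefmarsh, so the proviso does not save it. Fails.
  (b) The amount in controversy is 168,500 dollars, which meets the 100,000 dollars floor — that alternative is enough. Condition met.
  (c) The plaintiff resides in Vardora, which is not Zefmarsh, which satisfies one of the alternatives. Met.
Only condition (a) fails.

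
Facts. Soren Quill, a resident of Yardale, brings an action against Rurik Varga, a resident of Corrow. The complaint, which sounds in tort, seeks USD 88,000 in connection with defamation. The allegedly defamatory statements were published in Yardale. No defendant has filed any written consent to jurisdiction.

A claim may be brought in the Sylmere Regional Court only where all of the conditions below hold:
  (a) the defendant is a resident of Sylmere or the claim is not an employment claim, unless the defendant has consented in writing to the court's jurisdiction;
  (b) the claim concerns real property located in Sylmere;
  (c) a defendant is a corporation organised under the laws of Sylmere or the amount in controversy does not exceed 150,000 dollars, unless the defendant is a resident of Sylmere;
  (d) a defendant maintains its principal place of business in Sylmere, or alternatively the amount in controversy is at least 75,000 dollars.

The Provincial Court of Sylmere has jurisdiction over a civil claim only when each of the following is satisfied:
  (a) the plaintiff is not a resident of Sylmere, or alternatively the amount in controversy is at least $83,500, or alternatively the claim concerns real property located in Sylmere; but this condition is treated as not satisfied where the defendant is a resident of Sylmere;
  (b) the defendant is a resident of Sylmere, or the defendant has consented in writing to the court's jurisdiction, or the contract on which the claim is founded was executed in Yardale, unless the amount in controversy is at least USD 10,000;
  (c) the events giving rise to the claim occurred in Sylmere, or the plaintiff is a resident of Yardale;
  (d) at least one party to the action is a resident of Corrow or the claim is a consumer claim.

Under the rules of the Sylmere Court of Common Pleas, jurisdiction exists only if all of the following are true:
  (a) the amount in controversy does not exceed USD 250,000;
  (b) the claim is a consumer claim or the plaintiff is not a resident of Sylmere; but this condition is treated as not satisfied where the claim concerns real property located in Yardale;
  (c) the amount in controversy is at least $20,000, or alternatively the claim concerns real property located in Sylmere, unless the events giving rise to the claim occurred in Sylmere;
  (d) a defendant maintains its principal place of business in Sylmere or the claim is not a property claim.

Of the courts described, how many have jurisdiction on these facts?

The Sylmere Regional Court:
  (a) The claim is a tort claim, not an employment claim, so one alternative holds. Satisfied.
  (b) The claim does not concern real property. Condition not met.
  (c) The amount in controversy is $88,000, within the $150,000 ceiling, so one alternative holds. Condition met.
  (d) The amount in controversy is $88,000, which meets the $75,000 floor — that alternative is enough. Condition met.
  → No jurisdiction.
The Provincial Court of Sylmere:
  (a) The plaintiff resides in Yardale, which is not Sylmere — that alternative is enough. The exception is not triggered, since the defendant resides in Corrow, not Sylmere. Met.
  (b) The defendant resides in Corrow, not Sylmere; no such written consent has been filed; no contract (and hence no place of execution) is alleged — no alternative holds. The proviso rescues it, though: the amount in controversy is $88,000, which meets the USD 10,000 floor. Met.
  (c) The plaintiff resides in Yardale, so this disjunct is met. Satisfied.
  (d) Rurik Varga resides in Corrow — that alternative is enough. Condition met.
  → Every requirement is satisfied — jurisdiction.
The Sylmere Court of Common Pleas:
  (a) The amount in controversy is USD 88,000, within the USD 250,000 ceiling. Condition met.
  (b) The plaintiff resides in Yardale, which is not Sylmere — that alternative is enough. The carve-out does not apply: the claim does not concern real property. Satisfied.
  (c) The amount in controversy is $88,000, which meets the $20,000 floor, so one alternative holds. Condition met.
  (d) The claim is a tort claim, not a property claim — that alternative is enough. Condition met.
  → Every requirement is satisfied — jurisdiction.
Courts with jurisdiction: the Provincial Court of Sylmere, the Sylmere Court of Common Pleas — 2 in total.

2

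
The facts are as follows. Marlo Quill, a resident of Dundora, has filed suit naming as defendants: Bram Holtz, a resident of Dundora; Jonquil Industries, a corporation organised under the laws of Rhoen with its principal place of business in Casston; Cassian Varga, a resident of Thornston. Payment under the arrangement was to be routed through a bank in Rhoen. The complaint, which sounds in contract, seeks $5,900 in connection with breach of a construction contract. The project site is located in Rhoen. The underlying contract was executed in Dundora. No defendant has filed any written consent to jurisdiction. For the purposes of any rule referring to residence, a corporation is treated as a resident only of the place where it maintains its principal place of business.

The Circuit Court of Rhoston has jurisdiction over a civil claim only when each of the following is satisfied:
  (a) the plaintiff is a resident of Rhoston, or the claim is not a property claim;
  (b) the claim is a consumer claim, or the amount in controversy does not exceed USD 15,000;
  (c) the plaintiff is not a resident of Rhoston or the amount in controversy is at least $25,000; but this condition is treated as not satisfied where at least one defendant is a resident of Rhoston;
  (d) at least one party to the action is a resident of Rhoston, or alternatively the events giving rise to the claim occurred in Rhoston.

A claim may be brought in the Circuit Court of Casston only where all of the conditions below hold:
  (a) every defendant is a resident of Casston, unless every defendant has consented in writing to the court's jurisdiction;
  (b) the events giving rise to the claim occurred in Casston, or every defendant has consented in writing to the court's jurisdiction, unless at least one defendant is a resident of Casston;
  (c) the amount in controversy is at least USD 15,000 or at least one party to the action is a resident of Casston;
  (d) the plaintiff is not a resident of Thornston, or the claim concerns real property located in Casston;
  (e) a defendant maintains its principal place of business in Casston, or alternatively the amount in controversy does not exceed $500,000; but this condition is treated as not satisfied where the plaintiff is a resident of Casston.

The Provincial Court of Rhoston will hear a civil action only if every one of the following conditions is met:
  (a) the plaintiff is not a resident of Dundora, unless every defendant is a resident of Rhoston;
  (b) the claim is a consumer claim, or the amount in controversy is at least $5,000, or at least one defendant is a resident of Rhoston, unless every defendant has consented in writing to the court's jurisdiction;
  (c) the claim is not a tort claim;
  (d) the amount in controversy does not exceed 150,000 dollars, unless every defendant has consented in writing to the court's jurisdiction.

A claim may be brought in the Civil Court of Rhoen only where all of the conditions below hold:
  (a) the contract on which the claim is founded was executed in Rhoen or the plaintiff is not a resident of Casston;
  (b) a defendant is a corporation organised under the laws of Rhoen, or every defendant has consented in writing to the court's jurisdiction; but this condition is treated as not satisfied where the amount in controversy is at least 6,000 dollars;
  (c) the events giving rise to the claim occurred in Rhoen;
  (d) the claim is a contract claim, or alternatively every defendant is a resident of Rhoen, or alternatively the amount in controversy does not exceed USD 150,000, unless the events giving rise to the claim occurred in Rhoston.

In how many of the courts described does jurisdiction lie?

The Circuit Court of Rhoston:
  (a) The claim is a contract claim, not a property claim, which satisfies one of the alternatives. Condition met.
  (b) The amount in controversy is USD 5,900, within the 15,000 dollars ceiling, which satisfies one of the alternatives. Met.
  (c) The plaintiff resides in Dundora, which is not Rhoston, so this disjunct is met. The carve-out does not apply: no defendant resides in Rhoston (they reside in Dundora, Casston, Thornston). Met.
  (d) No party resides in Rhoston; the operative events occurred in Rhoen, not Rhoston — none of the alternatives is met. Condition not met.
  → The court lacks jurisdiction.
The Circuit Court of Casston:
  (a) The defendants reside as follows — Bram Holtz in Dundora, Jonquil Industries in Casston, Cassian Varga in Thornston — not all in Casston. Nor does the 'unless' clause help: no such written consent has been filed. Fails.
  (b) The operative events occurred in Rhoen, not Casston; no such written consent has been filed — every alternative fails. The proviso rescues it, though: Jonquil Industries resides in Casston. Condition met.
  (c) Jonquil Industries resides in Casston — that alternative is enough. Satisfied.
  (d) The plaintiff resides in Dundora, which is not Thornston — that alternative is enough. Met.
  (e) Jonquil Industries has its principal place of business in Casston, so this disjunct is met. The carve-out does not apply: the plaintiff resides in Dundora, not Casston. Condition met.
  → At least one condition fails; no jurisdiction.
The Provincial Court of Rhoston:
  (a) The plaintiff resides in Dundora. The proviso offers no rescue either, since the defendants reside as follows — Bram Holtz in Dundora, Jonquil Industries in Casston, Cassian Varga in Thornston — not all in Rhoston. Condition not met.
  (b) The amount in controversy is USD 5,900, which meets the 5,000 dollars floor, which satisfies one of the alternatives. Met.
  (c) The claim is a contract claim, not a tort claim. Condition met.
  (d) The amount in controversy is $5,900, within the $150,000 ceiling. Condition met.
  → Not every requirement is met — no jurisdiction.
The Civil Court of Rhoen:
  (a) The plaintiff resides in Dundora, which is not Casston, so this disjunct is met. Met.
  (b) Jonquil Industries is organised under the laws of Rhoen, so this disjunct is met. And the carve-out is inapplicable — the amount in controversy is USD 5,900, below the $6,000 floor. Satisfied.
  (c) The operative events occurred in Rhoen. Satisfied.
  (d) The claim is a contract claim, which satisfies one of the alternatives. Condition met.
  → Every requirement is satisfied — jurisdiction.
Courts with jurisdiction: the Civil Court of Rhoen — 1 in total.

1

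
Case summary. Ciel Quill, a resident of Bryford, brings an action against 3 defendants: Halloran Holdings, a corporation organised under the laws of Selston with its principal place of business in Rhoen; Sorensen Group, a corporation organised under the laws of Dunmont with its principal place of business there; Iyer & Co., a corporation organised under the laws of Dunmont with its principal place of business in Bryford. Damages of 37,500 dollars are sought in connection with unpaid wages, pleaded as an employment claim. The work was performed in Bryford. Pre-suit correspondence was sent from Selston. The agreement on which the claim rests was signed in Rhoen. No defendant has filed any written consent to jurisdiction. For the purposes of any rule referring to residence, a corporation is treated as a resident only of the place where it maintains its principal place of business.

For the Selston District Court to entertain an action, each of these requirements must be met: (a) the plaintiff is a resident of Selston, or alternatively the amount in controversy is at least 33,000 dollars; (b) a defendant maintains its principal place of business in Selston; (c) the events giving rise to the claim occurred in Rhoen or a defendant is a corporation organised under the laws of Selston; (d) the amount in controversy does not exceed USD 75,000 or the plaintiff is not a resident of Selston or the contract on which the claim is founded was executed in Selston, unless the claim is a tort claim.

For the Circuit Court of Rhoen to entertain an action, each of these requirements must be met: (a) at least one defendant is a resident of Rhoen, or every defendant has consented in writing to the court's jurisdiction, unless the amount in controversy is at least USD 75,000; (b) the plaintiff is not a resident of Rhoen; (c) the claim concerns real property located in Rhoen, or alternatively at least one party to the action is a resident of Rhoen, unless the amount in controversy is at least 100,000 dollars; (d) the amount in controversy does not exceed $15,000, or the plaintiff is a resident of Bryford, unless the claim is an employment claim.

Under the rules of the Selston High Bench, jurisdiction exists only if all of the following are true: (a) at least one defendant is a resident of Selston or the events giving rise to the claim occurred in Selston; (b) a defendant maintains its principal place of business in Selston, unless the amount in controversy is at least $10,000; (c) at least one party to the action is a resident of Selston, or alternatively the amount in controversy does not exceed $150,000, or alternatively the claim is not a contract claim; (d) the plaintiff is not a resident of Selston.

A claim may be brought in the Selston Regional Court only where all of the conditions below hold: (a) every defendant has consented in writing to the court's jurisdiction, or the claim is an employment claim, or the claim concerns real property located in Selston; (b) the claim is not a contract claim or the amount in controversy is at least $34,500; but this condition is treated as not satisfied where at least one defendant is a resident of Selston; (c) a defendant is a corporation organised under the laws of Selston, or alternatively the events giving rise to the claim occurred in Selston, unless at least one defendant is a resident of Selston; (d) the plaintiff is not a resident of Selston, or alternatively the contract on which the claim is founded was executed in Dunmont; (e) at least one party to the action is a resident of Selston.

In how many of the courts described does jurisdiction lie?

1

The Selston District Court:
  (a) The amount in controversy is $37,500, which meets the USD 33,000 floor, so this disjunct is met. Condition met.
  (b) The corporate defendant(s) have their principal place of business in Bryford, Dunmont, Rhoen, not Selston. Not satisfied.
  (c) Halloran Holdings is organised under the laws of Selston, so one alternative holds. Satisfied.
  (d) The amount in controversy is $37,500, within the 75,000 dollars ceiling, which satisfies one of the alternatives. Condition met.
  → No jurisdiction.
The Circuit Court of Rhoen:
  (a) Halloran Holdings resides in Rhoen, so this disjunct is met. Met.
  (b) The plaintiff resides in Bryford, which is not Rhoen. Condition met.
  (c) Halloran Holdings resides in Rhoen — that alternative is enough. Met.
  (d) The plaintiff resides in Bryford, so one alternative holds. Met.
  → The court has jurisdiction.
The Selston High Bench:
  (a) No defendant resides in Selston (they reside in Rhoen, Dunmont, Bryford); the operative events occurred in Bryford, not Selston — every alternative fails. Not satisfied.
  (b) The corporate defendant(s) have their principal place of business in Bryford, Dunmont, Rhoen, not Selston. The proviso rescues it, though: the amount in controversy is $37,500, which meets the USD 10,000 floor. Satisfied.
  (c) The amount in controversy is 37,500 dollars, within the USD 150,000 ceiling, so this disjunct is met. Condition met.
  (d) The plaintiff resides in Bryford, which is not Selston. Condition met.
  → At least one condition fails; no jurisdiction.
The Selston Regional Court:
  (a) The claim is an employment claim, so one alternative holds. Condition met.
  (b) The claim is an employment claim, not a contract claim, so one alternative holds. And the carve-out is inapplicable — no defendant resides in Selston (they reside in Rhoen, Dunmont, Bryford). Satisfied.
  (c) Halloran Holdings is organised under the laws of Selston, so one alternative holds. Satisfied.
  (d) The plaintiff resides in Bryford, which is not Selston — that alternative is enough. Condition met.
  (e) No party resides in Selston. Condition not met.
  → Not every requirement is met — no jurisdiction.
Courts with jurisdiction: the Circuit Court of Rhoen — 1 in total.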